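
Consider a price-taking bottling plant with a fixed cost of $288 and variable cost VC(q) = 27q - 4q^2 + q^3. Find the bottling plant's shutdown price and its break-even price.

Shutdown price = min AVC. AVC = 27 - 4q + q^2, with vertex at q = 2 and minimum $23.
ATC = 288/q + 27 - 4q + q^2. Setting dATC/dq = −288/q^2 − 4 + 2q = 0 gives q = 6 (since 2·6^3 − 4·6^2 = 288).
min ATC = 288/6 + 27 − 4·6 + 6^2 = $87. That is the break-even price.
For $23 ≤ P < $87 the firm produces at a loss; below $23 it shuts down.

Shutdown price = $23; break-even price = $87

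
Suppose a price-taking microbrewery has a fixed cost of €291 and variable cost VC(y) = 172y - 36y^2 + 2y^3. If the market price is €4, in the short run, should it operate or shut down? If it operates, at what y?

Variable cost is VC = 172y - 36y^2 + 2y^3, so AVC = VC/y = 172 - 36y + 2y^2 and MC = dTC/dy = 172 - 72y + 6y^2.
AVC hits its minimum where MC = AVC, at y = 9, giving min AVC = 172 - 36·9 + 2·9^2 = €10.
Since P = €4 < min AVC = €10, price fails to cover variable cost at any output.
The firm minimizes its loss by shutting down and losing only its fixed cost of €291.

Shut down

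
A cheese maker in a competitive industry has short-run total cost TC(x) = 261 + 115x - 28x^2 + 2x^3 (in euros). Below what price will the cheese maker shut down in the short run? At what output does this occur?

The firm shuts down when price falls below the minimum of average variable cost. AVC = VC/x = 115 - 28x + 2x^2.
At the minimum of AVC, MC = AVC. MC = 115 - 56x + 6x^2; setting MC = AVC gives 4x^2 - 28x = 0, so x = 7. min AVC = 17.
The firm shuts down for any P below €17.

€17 per unit, at x = 7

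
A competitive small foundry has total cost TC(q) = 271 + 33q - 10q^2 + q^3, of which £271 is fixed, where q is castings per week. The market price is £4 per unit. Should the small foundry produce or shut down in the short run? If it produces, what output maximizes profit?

From TC, MC = TC'(q) = 33 - 20q + 3q^2 and AVC = VC/q = 33 - 10q + q^2.
The AVC parabola has its vertex at q = 10/2 = 5, where AVC = 33 - 10·5 + 5^2 = £8.
P = £4 lies below min AVC = £8; no output level covers variable cost.
Best response: produce nothing and absorb the £271 fixed cost.

Shut down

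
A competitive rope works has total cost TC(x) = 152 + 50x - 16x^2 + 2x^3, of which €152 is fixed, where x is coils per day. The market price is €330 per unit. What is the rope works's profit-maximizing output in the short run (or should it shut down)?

Produce at x = 10

Variable cost is VC = 50x - 16x^2 + 2x^3, so AVC = VC/x = 50 - 16x + 2x^2 and MC = dTC/dx = 50 - 32x + 6x^2.
AVC hits its minimum where MC = AVC, at x = 4, giving min AVC = 50 - 16·4 + 2·4^2 = €18.
P = €330 exceeds min AVC = €18, so the firm stays open.
P = MC gives -280 - 32x + 6x^2 = 0, with roots -14/3 and 10. Take the larger (rising MC): x* = 10.
Check: AVC at x = 10 is €90 ≤ P, so revenue covers variable cost.
Profit = P·x − TC = 330·10 − 1052 = €2248.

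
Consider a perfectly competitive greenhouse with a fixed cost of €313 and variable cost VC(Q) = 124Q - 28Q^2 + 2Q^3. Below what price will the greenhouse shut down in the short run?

The shutdown price is the minimum of AVC. VC = 124Q - 28Q^2 + 2Q^3, so AVC = 124 - 28Q + 2Q^2.
At the minimum of AVC, MC = AVC. MC = 124 - 56Q + 6Q^2; setting MC = AVC gives 4Q^2 - 28Q = 0, so Q = 7. min AVC = 26.
So the shutdown price is €26.

€26 per unit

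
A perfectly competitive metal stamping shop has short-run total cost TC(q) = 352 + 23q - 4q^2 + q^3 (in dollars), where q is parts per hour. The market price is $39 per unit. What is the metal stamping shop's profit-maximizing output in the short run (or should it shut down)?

From TC, MC = TC'(q) = 23 - 8q + 3q^2 and AVC = VC/q = 23 - 4q + q^2.
The AVC parabola has its vertex at q = 4/2 = 2, where AVC = 23 - 4·2 + 2^2 = $19.
P = $39 exceeds min AVC = $19, so the firm stays open.
Set P = MC: 39 = 23 - 8q + 3q^2 → -16 - 8q + 3q^2 = 0. The roots are q = -4/3 and q = 4; the profit-maximizing output is on the rising part of MC, so q* = 4.
Check: AVC at q = 4 is $23 ≤ P, so revenue covers variable cost.
Profit = P·q − TC = 39·4 − 444 = -$288, a loss, but smaller than the $352 fixed cost the firm would lose by shutting down.

Produce at q = 4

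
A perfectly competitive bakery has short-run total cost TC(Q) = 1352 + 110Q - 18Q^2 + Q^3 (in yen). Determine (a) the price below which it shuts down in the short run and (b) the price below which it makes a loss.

AVC = 110 - 18Q + Q^2; minimized at Q = 9, giving min AVC = ¥29. That is the shutdown price.
ATC = 1352/Q + 110 - 18Q + Q^2. Setting dATC/dQ = −1352/Q^2 − 18 + 2Q = 0 gives Q = 13 (since 2·13^3 − 18·13^2 = 1352).
min ATC = 1352/13 + 110 − 18·13 + 13^2 = ¥149. That is the break-even price.
For ¥29 ≤ P < ¥149 the firm produces at a loss; below ¥29 it shuts down.

Shutdown price = ¥29; break-even price = ¥149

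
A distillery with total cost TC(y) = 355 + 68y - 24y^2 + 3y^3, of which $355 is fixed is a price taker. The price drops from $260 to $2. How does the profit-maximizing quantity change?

Output falls from 8 to 0 (the firm shuts down)

AVC = 68 - 24y + 3y^2, minimized at y = 4 where min AVC = $20. MC = 68 - 48y + 9y^2.
With P = $260 above the shutdown price, P = MC gives y = 8.
At P = $2 < min AVC = $20, price no longer covers variable cost at any output, so the firm shuts down: y = 0.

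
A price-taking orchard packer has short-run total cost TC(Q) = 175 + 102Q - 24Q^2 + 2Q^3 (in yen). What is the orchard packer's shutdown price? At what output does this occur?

Short-run supply begins at min AVC. From VC = 102Q - 24Q^2 + 2Q^3, AVC = 102 - 24Q + 2Q^2.
dAVC/dQ = -24 + 4Q = 0 gives Q = 6. min AVC = 102 - 24·6 + 2·6^2 = 30.
For P < ¥30 the firm produces nothing.

¥30 per unit, at Q = 6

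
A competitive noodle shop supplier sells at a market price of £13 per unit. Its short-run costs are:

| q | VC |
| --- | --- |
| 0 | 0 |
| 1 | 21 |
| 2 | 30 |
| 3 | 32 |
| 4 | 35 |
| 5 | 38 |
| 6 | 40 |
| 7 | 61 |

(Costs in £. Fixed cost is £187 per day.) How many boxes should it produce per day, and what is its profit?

Profit at each row (π = 13q − TC): q=0: -187; q=1: -195; q=2: -191; q=3: -180; q=4: -170; q=5: -160; q=6: -149; q=7: -157.
Profit is maximized at q = 6. AVC there is 40/6 = £6.67 ≤ P, so producing beats shutting down (which would give -£187).

q = 6; profit = -£149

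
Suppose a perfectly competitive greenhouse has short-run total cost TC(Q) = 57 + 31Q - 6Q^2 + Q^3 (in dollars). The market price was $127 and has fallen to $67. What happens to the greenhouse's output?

MC = 31 - 12Q + 3Q^2; the shutdown threshold is min AVC = $22 (at Q = 3).
With P = $127 above the shutdown price, P = MC gives Q = 8.
At P = $67 ≥ min AVC, set P = MC: Q = 6. The firm stays open but cuts output.

Output falls from 8 to 6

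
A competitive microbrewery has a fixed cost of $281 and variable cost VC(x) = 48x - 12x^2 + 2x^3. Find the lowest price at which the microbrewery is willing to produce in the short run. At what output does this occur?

$30 per unit, at x = 3

The shutdown price is the minimum of AVC. VC = 48x - 12x^2 + 2x^3, so AVC = 48 - 12x + 2x^2.
dAVC/dx = -12 + 4x = 0 gives x = 3. min AVC = 48 - 12·3 + 2·3^2 = 30.
So the shutdown price is $30.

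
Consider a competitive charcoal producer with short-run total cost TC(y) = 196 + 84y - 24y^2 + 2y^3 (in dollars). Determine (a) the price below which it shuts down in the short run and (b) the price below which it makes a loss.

Shutdown price = $12; break-even price = $42

AVC = 84 - 24y + 2y^2; minimized at y = 6, giving min AVC = $12. That is the shutdown price.
ATC = 196/y + 84 - 24y + 2y^2. Setting dATC/dy = −196/y^2 − 24 + 4y = 0 gives y = 7 (since 4·7^3 − 24·7^2 = 196).
min ATC = 196/7 + 84 − 24·7 + 2·7^2 = $42. That is the break-even price.
For $12 ≤ P < $42 the firm produces at a loss; below $12 it shuts down.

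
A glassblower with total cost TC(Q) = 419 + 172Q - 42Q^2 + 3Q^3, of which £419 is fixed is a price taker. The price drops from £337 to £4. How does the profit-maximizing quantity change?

Output falls from 11 to 0 (the firm shuts down)

MC = 172 - 84Q + 9Q^2; the shutdown threshold is min AVC = £25 (at Q = 7).
At P = £337 ≥ min AVC, set P = MC on the rising branch: Q = 11.
At P = £4 < min AVC = £25, price no longer covers variable cost at any output, so the firm shuts down: Q = 0.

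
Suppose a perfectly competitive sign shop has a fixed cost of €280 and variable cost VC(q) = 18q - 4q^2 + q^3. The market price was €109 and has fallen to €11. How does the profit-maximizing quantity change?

Output falls from 7 to 0 (the firm shuts down)

AVC = 18 - 4q + q^2, minimized at q = 2 where min AVC = €14. MC = 18 - 8q + 3q^2.
At P = €109 ≥ min AVC, set P = MC on the rising branch: q = 7.
At P = €11 < min AVC = €14, price no longer covers variable cost at any output, so the firm shuts down: q = 0.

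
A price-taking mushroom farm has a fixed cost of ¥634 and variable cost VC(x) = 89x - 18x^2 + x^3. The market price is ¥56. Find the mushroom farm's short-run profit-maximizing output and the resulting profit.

Profit = -¥150 at x = 11

AVC = 89 - 18x + x^2 has its minimum ¥8 at x = 9; price ¥56 clears that bar, so the firm operates.
MC = 89 - 36x + 3x^2. Setting P = MC and taking the root on the rising branch gives x* = 11.
TR = 56·11 = 616. TC = 634 + 132 = 766. Profit = 616 − 766 = -¥150.
Shutting down would mean losing the fixed cost of ¥634, so operating at a loss of ¥150 is better by ¥484.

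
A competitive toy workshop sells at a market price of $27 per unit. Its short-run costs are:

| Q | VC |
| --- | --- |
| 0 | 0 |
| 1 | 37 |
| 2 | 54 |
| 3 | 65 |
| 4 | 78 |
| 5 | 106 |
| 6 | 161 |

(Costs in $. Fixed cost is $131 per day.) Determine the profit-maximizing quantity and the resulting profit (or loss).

Q = 4; profit = -$101

Compute π = P·Q − TC at each output: Q=0: -131; Q=1: -141; Q=2: -131; Q=3: -115; Q=4: -101; Q=5: -102; Q=6: -130.
Profit is maximized at Q = 4. AVC there is 78/4 = $19.50 ≤ P, so producing beats shutting down (which would give -$131).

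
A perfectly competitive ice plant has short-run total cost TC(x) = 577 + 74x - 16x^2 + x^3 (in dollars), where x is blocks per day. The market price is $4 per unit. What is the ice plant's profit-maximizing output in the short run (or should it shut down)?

Shut down

From TC, MC = TC'(x) = 74 - 32x + 3x^2 and AVC = VC/x = 74 - 16x + x^2.
AVC hits its minimum where MC = AVC, at x = 8, giving min AVC = 74 - 16·8 + 8^2 = $10.
Since P = $4 < min AVC = $10, price fails to cover variable cost at any output.
The firm minimizes its loss by shutting down and losing only its fixed cost of $577.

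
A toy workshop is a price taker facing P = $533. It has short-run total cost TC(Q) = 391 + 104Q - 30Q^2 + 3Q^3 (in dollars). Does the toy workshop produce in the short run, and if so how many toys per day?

Produce at Q = 11

Variable cost is VC = 104Q - 30Q^2 + 3Q^3, so AVC = VC/Q = 104 - 30Q + 3Q^2 and MC = dTC/dQ = 104 - 60Q + 9Q^2.
AVC is minimized where dAVC/dQ = -30 + 6Q = 0, at Q = 5; min AVC = 104 - 30·5 + 3·5^2 = $29.
Because $533 ≥ $29, revenue can cover variable cost; the firm operates.
P = MC gives -429 - 60Q + 9Q^2 = 0, with roots -13/3 and 11. Take the larger (rising MC): Q* = 11.
Check: AVC at Q = 11 is $137 ≤ P, so revenue covers variable cost.
Profit = P·Q − TC = 533·11 − 1898 = $3965.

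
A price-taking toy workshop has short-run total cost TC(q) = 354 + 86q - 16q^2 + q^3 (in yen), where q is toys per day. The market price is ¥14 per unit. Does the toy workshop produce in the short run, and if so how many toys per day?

Shut down

Strip out fixed cost: VC = 86q - 16q^2 + q^3. Then AVC = 86 - 16q + q^2 and MC = 86 - 32q + 3q^2.
The AVC parabola has its vertex at q = 16/2 = 8, where AVC = 86 - 16·8 + 8^2 = ¥22.
With P < min AVC (¥14 < ¥22), every unit sold adds to the loss.
The firm minimizes its loss by shutting down and losing only its fixed cost of ¥354.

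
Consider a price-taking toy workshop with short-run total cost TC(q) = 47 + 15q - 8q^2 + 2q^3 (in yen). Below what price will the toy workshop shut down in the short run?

¥7 per unit

The shutdown price is the minimum of AVC. VC = 15q - 8q^2 + 2q^3, so AVC = 15 - 8q + 2q^2.
At the minimum of AVC, MC = AVC. MC = 15 - 16q + 6q^2; setting MC = AVC gives 4q^2 - 8q = 0, so q = 2. min AVC = 7.
For P < ¥7 the firm produces nothing.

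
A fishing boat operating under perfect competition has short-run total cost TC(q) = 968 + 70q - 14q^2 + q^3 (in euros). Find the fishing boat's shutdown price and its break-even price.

Shutdown price = €21; break-even price = €125

AVC = 70 - 14q + q^2; minimized at q = 7, giving min AVC = €21. That is the shutdown price.
ATC = 968/q + 70 - 14q + q^2. Setting dATC/dq = −968/q^2 − 14 + 2q = 0 gives q = 11 (since 2·11^3 − 14·11^2 = 968).
min ATC = 968/11 + 70 − 14·11 + 11^2 = €125. That is the break-even price.
For €21 ≤ P < €125 the firm produces at a loss; below €21 it shuts down.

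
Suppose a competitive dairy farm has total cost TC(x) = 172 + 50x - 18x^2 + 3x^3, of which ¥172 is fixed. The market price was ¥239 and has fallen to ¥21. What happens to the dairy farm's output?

Output falls from 7 to 0 (the firm shuts down)

MC = 50 - 36x + 9x^2; the shutdown threshold is min AVC = ¥23 (at x = 3).
With P = ¥239 above the shutdown price, P = MC gives x = 7.
At P = ¥21 < min AVC = ¥23, price no longer covers variable cost at any output, so the firm shuts down: x = 0.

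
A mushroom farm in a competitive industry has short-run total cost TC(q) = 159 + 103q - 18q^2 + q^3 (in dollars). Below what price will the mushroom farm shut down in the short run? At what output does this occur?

Short-run supply begins at min AVC. From VC = 103q - 18q^2 + q^3, AVC = 103 - 18q + q^2.
At the minimum of AVC, MC = AVC. MC = 103 - 36q + 3q^2; setting MC = AVC gives 2q^2 - 18q = 0, so q = 9. min AVC = 22.
So the shutdown price is $22.

$22 per unit, at q = 9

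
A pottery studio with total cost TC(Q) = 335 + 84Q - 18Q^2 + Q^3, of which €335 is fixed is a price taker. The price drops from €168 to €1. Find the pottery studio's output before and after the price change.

Output falls from 14 to 0 (the firm shuts down)

MC = 84 - 36Q + 3Q^2; the shutdown threshold is min AVC = €3 (at Q = 9).
At P = €168 ≥ min AVC, set P = MC on the rising branch: Q = 14.
At P = €1 < min AVC = €3, price no longer covers variable cost at any output, so the firm shuts down: Q = 0.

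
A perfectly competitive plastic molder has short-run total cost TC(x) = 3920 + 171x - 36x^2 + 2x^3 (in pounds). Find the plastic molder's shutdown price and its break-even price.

Shutdown price = min AVC. AVC = 171 - 36x + 2x^2, with vertex at x = 9 and minimum £9.
ATC = 3920/x + 171 - 36x + 2x^2. Setting dATC/dx = −3920/x^2 − 36 + 4x = 0 gives x = 14 (since 4·14^3 − 36·14^2 = 3920).
min ATC = 3920/14 + 171 − 36·14 + 2·14^2 = £339. That is the break-even price.
For £9 ≤ P < £339 the firm produces at a loss; below £9 it shuts down.

Shutdown price = £9; break-even price = £339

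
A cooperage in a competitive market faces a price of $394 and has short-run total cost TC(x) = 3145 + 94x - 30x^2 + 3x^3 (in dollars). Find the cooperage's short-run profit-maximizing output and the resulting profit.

AVC = 94 - 30x + 3x^2; min AVC = $19 at x = 5. Since P = $394 ≥ min AVC, the firm produces.
With MC = 94 - 60x + 9x^2, P = MC on the upward-sloping part at x* = 10.
TR = 394·10 = 3940. TC = 3145 + 940 = 4085. Profit = 3940 − 4085 = -$145.
By producing, the firm covers all variable cost plus $3000 of fixed cost; shutting down would lose the full $3145.

Profit = -$145 at x = 10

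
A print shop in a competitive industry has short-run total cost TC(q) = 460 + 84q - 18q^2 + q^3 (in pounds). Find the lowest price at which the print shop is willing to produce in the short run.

£3 per unit

The firm shuts down when price falls below the minimum of average variable cost. AVC = VC/q = 84 - 18q + q^2.
At the minimum of AVC, MC = AVC. MC = 84 - 36q + 3q^2; setting MC = AVC gives 2q^2 - 18q = 0, so q = 9. min AVC = 3.
For P < £3 the firm produces nothing.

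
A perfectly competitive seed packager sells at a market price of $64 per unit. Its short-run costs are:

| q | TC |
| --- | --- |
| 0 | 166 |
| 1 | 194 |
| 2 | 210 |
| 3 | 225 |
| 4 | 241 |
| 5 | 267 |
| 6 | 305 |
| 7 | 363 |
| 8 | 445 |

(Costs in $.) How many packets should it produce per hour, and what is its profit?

q = 7; profit = $85

Tabulate TR − TC: q=0: -166; q=1: -130; q=2: -82; q=3: -33; q=4: 15; q=5: 53; q=6: 79; q=7: 85; q=8: 67.
Profit is maximized at q = 7. AVC there is 197/7 = $28.14 ≤ P, so producing beats shutting down (which would give -$166).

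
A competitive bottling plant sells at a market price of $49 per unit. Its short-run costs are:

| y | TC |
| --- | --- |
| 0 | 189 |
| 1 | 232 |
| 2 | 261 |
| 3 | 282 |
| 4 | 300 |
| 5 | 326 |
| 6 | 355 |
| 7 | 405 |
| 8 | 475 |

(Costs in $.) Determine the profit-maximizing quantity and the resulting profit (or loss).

Tabulate TR − TC: y=0: -189; y=1: -183; y=2: -163; y=3: -135; y=4: -104; y=5: -81; y=6: -61; y=7: -62; y=8: -83.
Profit is maximized at y = 6. AVC there is 166/6 = $27.67 ≤ P, so producing beats shutting down (which would give -$189).

y = 6; profit = -$61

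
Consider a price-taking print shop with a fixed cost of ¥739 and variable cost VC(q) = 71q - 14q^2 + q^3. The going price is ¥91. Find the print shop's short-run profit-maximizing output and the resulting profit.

Profit = -¥139 at q = 10

AVC = 71 - 14q + q^2 has its minimum ¥22 at q = 7; price ¥91 clears that bar, so the firm operates.
With MC = 71 - 28q + 3q^2, P = MC on the upward-sloping part at q* = 10.
TR = 91·10 = 910. TC = 739 + 310 = 1049. Profit = 910 − 1049 = -¥139.
By producing, the firm covers all variable cost plus ¥600 of fixed cost; shutting down would lose the full ¥739.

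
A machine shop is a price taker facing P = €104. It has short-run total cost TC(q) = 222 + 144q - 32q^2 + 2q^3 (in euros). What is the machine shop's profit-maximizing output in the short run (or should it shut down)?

Strip out fixed cost: VC = 144q - 32q^2 + 2q^3. Then AVC = 144 - 32q + 2q^2 and MC = 144 - 64q + 6q^2.
AVC hits its minimum where MC = AVC, at q = 8, giving min AVC = 144 - 32·8 + 2·8^2 = €16.
P = €104 exceeds min AVC = €16, so the firm stays open.
Set P = MC: 104 = 144 - 64q + 6q^2 → 40 - 64q + 6q^2 = 0. The roots are q = 2/3 and q = 10; the profit-maximizing output is on the rising part of MC, so q* = 10.
Check: AVC at q = 10 is €24 ≤ P, so revenue covers variable cost.
Profit = P·q − TC = 104·10 − 462 = €578.

Produce at q = 10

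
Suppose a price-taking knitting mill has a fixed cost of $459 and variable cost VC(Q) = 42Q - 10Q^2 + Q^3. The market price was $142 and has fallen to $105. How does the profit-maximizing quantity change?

Output falls from 10 to 9

MC = 42 - 20Q + 3Q^2; the shutdown threshold is min AVC = $17 (at Q = 5).
With P = $142 above the shutdown price, P = MC gives Q = 10.
At P = $105 ≥ min AVC, set P = MC: Q = 9. The firm stays open but cuts output.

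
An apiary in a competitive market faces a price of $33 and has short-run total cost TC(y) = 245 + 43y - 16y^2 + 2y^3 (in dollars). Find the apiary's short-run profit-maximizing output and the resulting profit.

AVC = 43 - 16y + 2y^2; min AVC = $11 at y = 4. Since P = $33 ≥ min AVC, the firm produces.
MC = 43 - 32y + 6y^2. Setting P = MC and taking the root on the rising branch gives y* = 5.
TR = 33·5 = 165. TC = 245 + 65 = 310. Profit = 165 − 310 = -$145.
That loss of $145 beats the $245 the firm would lose by shutting down; producing recovers $100 of fixed cost.

Profit = -$145 at y = 5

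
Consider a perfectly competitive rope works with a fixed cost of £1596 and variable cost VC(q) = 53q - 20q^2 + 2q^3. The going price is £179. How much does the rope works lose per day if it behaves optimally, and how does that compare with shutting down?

AVC = 53 - 20q + 2q^2 has its minimum £3 at q = 5; price £179 clears that bar, so the firm operates.
With MC = 53 - 40q + 6q^2, P = MC on the upward-sloping part at q* = 9.
TR = 179·9 = 1611. TC = 1596 + 315 = 1911. Profit = 1611 − 1911 = -£300.
Shutting down would mean losing the fixed cost of £1596, so operating at a loss of £300 is better by £1296.

Profit = -£300 at q = 9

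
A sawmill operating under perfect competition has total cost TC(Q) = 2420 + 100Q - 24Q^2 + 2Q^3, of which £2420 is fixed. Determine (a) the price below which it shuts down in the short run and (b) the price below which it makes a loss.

Shutdown price = min AVC. AVC = 100 - 24Q + 2Q^2, with vertex at Q = 6 and minimum £28.
ATC = 2420/Q + 100 - 24Q + 2Q^2. Setting dATC/dQ = −2420/Q^2 − 24 + 4Q = 0 gives Q = 11 (since 4·11^3 − 24·11^2 = 2420).
min ATC = 2420/11 + 100 − 24·11 + 2·11^2 = £298. That is the break-even price.
Between these two prices the firm operates at a loss; above £298 it earns a profit.

Shutdown price = £28; break-even price = £298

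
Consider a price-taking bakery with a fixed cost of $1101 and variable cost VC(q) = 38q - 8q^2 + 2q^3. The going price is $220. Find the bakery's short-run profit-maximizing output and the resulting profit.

AVC = 38 - 8q + 2q^2 has its minimum $30 at q = 2; price $220 clears that bar, so the firm operates.
MC = 38 - 16q + 6q^2. Setting P = MC and taking the root on the rising branch gives q* = 7.
TR = 220·7 = 1540. TC = 1101 + 560 = 1661. Profit = 1540 − 1661 = -$121.
By producing, the firm covers all variable cost plus $980 of fixed cost; shutting down would lose the full $1101.

Profit = -$121 at q = 7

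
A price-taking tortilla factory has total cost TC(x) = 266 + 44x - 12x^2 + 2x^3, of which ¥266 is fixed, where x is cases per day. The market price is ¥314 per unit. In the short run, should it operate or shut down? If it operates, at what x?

Variable cost is VC = 44x - 12x^2 + 2x^3, so AVC = VC/x = 44 - 12x + 2x^2 and MC = dTC/dx = 44 - 24x + 6x^2.
AVC is minimized where dAVC/dx = -12 + 4x = 0, at x = 3; min AVC = 44 - 12·3 + 2·3^2 = ¥26.
Because ¥314 ≥ ¥26, revenue can cover variable cost; the firm operates.
Set P = MC: 314 = 44 - 24x + 6x^2 → -270 - 24x + 6x^2 = 0. The roots are x = -5 and x = 9; the profit-maximizing output is on the rising part of MC, so x* = 9.
Check: AVC at x = 9 is ¥98 ≤ P, so revenue covers variable cost.
Profit = P·x − TC = 314·9 − 1148 = ¥1678.

Produce at x = 9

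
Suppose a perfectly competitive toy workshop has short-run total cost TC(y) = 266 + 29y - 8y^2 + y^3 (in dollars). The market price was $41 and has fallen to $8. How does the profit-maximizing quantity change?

MC = 29 - 16y + 3y^2; the shutdown threshold is min AVC = $13 (at y = 4).
At P = $41 ≥ min AVC, set P = MC on the rising branch: y = 6.
At P = $8 < min AVC = $13, price no longer covers variable cost at any output, so the firm shuts down: y = 0.

Output falls from 6 to 0 (the firm shuts down)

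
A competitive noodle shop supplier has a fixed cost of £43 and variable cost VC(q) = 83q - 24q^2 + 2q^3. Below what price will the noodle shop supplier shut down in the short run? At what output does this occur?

£11 per unit, at q = 6

Short-run supply begins at min AVC. From VC = 83q - 24q^2 + 2q^3, AVC = 83 - 24q + 2q^2.
At the minimum of AVC, MC = AVC. MC = 83 - 48q + 6q^2; setting MC = AVC gives 4q^2 - 24q = 0, so q = 6. min AVC = 11.
So the shutdown price is £11.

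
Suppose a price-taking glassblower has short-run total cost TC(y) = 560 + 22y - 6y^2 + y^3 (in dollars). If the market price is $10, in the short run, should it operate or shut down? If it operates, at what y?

Variable cost is VC = 22y - 6y^2 + y^3, so AVC = VC/y = 22 - 6y + y^2 and MC = dTC/dy = 22 - 12y + 3y^2.
AVC hits its minimum where MC = AVC, at y = 3, giving min AVC = 22 - 6·3 + 3^2 = $13.
With P < min AVC ($10 < $13), every unit sold adds to the loss.
Shutting down limits the loss to fixed cost, $560.

Shut down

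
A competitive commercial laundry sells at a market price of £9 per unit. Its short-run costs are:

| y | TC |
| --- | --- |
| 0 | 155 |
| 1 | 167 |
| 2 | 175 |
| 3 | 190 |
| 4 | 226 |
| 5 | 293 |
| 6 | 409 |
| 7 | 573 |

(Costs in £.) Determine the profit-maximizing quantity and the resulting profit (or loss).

y = 0 (shut down); profit = -£155

Profit at each row (π = 9y − TC): y=0: -155; y=1: -158; y=2: -157; y=3: -163; y=4: -190; y=5: -248; y=6: -355; y=7: -510.
Profit is highest at y = 0. Equivalently, the lowest AVC in the table is 20/2 ≈ £10 at y = 2, and P = £9 falls below it — price never covers variable cost, so the firm shuts down and loses only its fixed cost.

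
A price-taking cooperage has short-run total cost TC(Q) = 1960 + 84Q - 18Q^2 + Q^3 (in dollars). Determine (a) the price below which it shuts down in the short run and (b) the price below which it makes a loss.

AVC = 84 - 18Q + Q^2; minimized at Q = 9, giving min AVC = $3. That is the shutdown price.
ATC = 1960/Q + 84 - 18Q + Q^2. Setting dATC/dQ = −1960/Q^2 − 18 + 2Q = 0 gives Q = 14 (since 2·14^3 − 18·14^2 = 1960).
min ATC = 1960/14 + 84 − 18·14 + 14^2 = $168. That is the break-even price.
Between these two prices the firm operates at a loss; above $168 it earns a profit.

Shutdown price = $3; break-even price = $168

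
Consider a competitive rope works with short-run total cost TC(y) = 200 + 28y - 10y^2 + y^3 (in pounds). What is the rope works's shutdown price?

Short-run supply begins at min AVC. From VC = 28y - 10y^2 + y^3, AVC = 28 - 10y + y^2.
dAVC/dy = -10 + 2y = 0 gives y = 5. min AVC = 28 - 10·5 + 5^2 = 3.
So the shutdown price is £3.

£3 per unit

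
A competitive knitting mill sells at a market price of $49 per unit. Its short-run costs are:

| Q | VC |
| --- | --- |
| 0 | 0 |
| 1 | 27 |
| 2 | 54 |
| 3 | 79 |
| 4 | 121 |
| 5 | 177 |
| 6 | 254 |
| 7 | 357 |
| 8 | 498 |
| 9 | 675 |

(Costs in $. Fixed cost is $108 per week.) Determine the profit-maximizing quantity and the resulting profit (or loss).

Profit at each row (π = 49Q − TC): Q=0: -108; Q=1: -86; Q=2: -64; Q=3: -40; Q=4: -33; Q=5: -40; Q=6: -68; Q=7: -122; Q=8: -214; Q=9: -342.
Profit is maximized at Q = 4. AVC there is 121/4 = $30.25 ≤ P, so producing beats shutting down (which would give -$108).

Q = 4; profit = -$33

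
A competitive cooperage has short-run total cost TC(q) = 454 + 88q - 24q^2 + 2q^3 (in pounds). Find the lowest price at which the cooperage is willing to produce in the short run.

£16 per unit

The shutdown price is the minimum of AVC. VC = 88q - 24q^2 + 2q^3, so AVC = 88 - 24q + 2q^2.
dAVC/dq = -24 + 4q = 0 gives q = 6. min AVC = 88 - 24·6 + 2·6^2 = 16.
So the shutdown price is £16.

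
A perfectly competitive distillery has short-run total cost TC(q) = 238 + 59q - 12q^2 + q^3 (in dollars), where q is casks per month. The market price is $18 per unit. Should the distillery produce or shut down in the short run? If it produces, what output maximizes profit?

Shut down

From TC, MC = TC'(q) = 59 - 24q + 3q^2 and AVC = VC/q = 59 - 12q + q^2.
AVC hits its minimum where MC = AVC, at q = 6, giving min AVC = 59 - 12·6 + 6^2 = $23.
Since P = $18 < min AVC = $23, price fails to cover variable cost at any output.
Shutting down limits the loss to fixed cost, $238.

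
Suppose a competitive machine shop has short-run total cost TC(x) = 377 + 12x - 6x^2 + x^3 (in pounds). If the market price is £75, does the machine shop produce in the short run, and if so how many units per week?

Produce at x = 7

From TC, MC = TC'(x) = 12 - 12x + 3x^2 and AVC = VC/x = 12 - 6x + x^2.
The AVC parabola has its vertex at x = 6/2 = 3, where AVC = 12 - 6·3 + 3^2 = £3.
Because £75 ≥ £3, revenue can cover variable cost; the firm operates.
Solving P = MC: -63 - 12x + 3x^2 = 0 ⇒ x = -3 or 7. On the upward-sloping branch, x* = 7.
Check: AVC at x = 7 is £19 ≤ P, so revenue covers variable cost.
Profit = P·x − TC = 75·7 − 510 = £15.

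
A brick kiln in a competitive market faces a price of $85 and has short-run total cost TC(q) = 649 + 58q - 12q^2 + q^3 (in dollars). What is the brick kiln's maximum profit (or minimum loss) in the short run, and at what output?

AVC = 58 - 12q + q^2 has its minimum $22 at q = 6; price $85 clears that bar, so the firm operates.
MC = 58 - 24q + 3q^2. Setting P = MC and taking the root on the rising branch gives q* = 9.
TR = 85·9 = 765. TC = 649 + 279 = 928. Profit = 765 − 928 = -$163.
That loss of $163 beats the $649 the firm would lose by shutting down; producing recovers $486 of fixed cost.

Profit = -$163 at q = 9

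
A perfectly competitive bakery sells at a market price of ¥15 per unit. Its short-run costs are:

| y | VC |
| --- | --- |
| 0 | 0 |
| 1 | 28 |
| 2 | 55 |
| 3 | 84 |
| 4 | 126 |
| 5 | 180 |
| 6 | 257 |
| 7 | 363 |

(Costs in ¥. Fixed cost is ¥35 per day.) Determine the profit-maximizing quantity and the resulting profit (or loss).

y = 0 (shut down); profit = -¥35

Tabulate TR − TC: y=0: -35; y=1: -48; y=2: -60; y=3: -74; y=4: -101; y=5: -140; y=6: -202; y=7: -293.
Profit is highest at y = 0. Equivalently, the lowest AVC in the table is 55/2 ≈ ¥27.50 at y = 2, and P = ¥15 falls below it — price never covers variable cost, so the firm shuts down and loses only its fixed cost.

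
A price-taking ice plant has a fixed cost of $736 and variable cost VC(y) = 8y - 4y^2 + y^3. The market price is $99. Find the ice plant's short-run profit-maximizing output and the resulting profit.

AVC = 8 - 4y + y^2; min AVC = $4 at y = 2. Since P = $99 ≥ min AVC, the firm produces.
MC = 8 - 8y + 3y^2. Setting P = MC and taking the root on the rising branch gives y* = 7.
TR = 99·7 = 693. TC = 736 + 203 = 939. Profit = 693 − 939 = -$246.
By producing, the firm covers all variable cost plus $490 of fixed cost; shutting down would lose the full $736.

Profit = -$246 at y = 7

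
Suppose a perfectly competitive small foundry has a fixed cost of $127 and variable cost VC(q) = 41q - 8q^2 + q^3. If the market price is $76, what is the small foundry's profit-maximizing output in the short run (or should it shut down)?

Variable cost is VC = 41q - 8q^2 + q^3, so AVC = VC/q = 41 - 8q + q^2 and MC = dTC/dq = 41 - 16q + 3q^2.
AVC is minimized where dAVC/dq = -8 + 2q = 0, at q = 4; min AVC = 41 - 8·4 + 4^2 = $25.
Since P = $76 ≥ min AVC = $25, price covers variable cost and the firm should produce.
Set P = MC: 76 = 41 - 16q + 3q^2 → -35 - 16q + 3q^2 = 0. The roots are q = -5/3 and q = 7; the profit-maximizing output is on the rising part of MC, so q* = 7.
Check: AVC at q = 7 is $34 ≤ P, so revenue covers variable cost.
Profit = P·q − TC = 76·7 − 365 = $167.

Produce at q = 7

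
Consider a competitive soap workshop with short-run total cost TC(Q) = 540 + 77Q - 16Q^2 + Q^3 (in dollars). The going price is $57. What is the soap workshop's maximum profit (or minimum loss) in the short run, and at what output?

AVC = 77 - 16Q + Q^2; min AVC = $13 at Q = 8. Since P = $57 ≥ min AVC, the firm produces.
With MC = 77 - 32Q + 3Q^2, P = MC on the upward-sloping part at Q* = 10.
TR = 57·10 = 570. TC = 540 + 170 = 710. Profit = 570 − 710 = -$140.
By producing, the firm covers all variable cost plus $400 of fixed cost; shutting down would lose the full $540.

Profit = -$140 at Q = 10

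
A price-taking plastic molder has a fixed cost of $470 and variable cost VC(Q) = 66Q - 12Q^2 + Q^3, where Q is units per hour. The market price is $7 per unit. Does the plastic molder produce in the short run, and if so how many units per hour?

Shut down

From TC, MC = TC'(Q) = 66 - 24Q + 3Q^2 and AVC = VC/Q = 66 - 12Q + Q^2.
AVC hits its minimum where MC = AVC, at Q = 6, giving min AVC = 66 - 12·6 + 6^2 = $30.
With P < min AVC ($7 < $30), every unit sold adds to the loss.
Best response: produce nothing and absorb the $470 fixed cost.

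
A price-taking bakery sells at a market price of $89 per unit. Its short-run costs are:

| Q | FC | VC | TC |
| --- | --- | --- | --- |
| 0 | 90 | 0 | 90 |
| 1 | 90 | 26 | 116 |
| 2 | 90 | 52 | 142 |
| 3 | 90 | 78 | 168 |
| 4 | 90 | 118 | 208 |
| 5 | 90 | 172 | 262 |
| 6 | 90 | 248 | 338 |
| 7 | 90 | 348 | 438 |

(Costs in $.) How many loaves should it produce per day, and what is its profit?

Profit at each row (π = 89Q − TC): Q=0: -90; Q=1: -27; Q=2: 36; Q=3: 99; Q=4: 148; Q=5: 183; Q=6: 196; Q=7: 185.
Profit is maximized at Q = 6. AVC there is 248/6 = $41.33 ≤ P, so producing beats shutting down (which would give -$90).

Q = 6; profit = $196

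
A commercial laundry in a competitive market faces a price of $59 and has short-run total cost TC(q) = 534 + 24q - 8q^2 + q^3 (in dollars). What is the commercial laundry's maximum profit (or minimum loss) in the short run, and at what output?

Profit = -$240 at q = 7

AVC = 24 - 8q + q^2 has its minimum $8 at q = 4; price $59 clears that bar, so the firm operates.
With MC = 24 - 16q + 3q^2, P = MC on the upward-sloping part at q* = 7.
TR = 59·7 = 413. TC = 534 + 119 = 653. Profit = 413 − 653 = -$240.
Shutting down would mean losing the fixed cost of $534, so operating at a loss of $240 is better by $294.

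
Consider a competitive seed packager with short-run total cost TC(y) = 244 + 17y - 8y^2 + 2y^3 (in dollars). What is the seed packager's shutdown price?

The shutdown price is the minimum of AVC. VC = 17y - 8y^2 + 2y^3, so AVC = 17 - 8y + 2y^2.
dAVC/dy = -8 + 4y = 0 gives y = 2. min AVC = 17 - 8·2 + 2·2^2 = 9.
For P < $9 the firm produces nothing.

$9 per unit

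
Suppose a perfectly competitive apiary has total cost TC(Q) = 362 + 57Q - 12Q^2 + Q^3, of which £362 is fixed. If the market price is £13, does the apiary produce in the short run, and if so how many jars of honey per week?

Shut down

From TC, MC = TC'(Q) = 57 - 24Q + 3Q^2 and AVC = VC/Q = 57 - 12Q + Q^2.
AVC hits its minimum where MC = AVC, at Q = 6, giving min AVC = 57 - 12·6 + 6^2 = £21.
With P < min AVC (£13 < £21), every unit sold adds to the loss.
Best response: produce nothing and absorb the £362 fixed cost.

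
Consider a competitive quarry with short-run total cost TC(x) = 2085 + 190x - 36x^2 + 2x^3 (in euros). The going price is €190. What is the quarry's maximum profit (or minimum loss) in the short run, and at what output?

AVC = 190 - 36x + 2x^2; min AVC = €28 at x = 9. Since P = €190 ≥ min AVC, the firm produces.
With MC = 190 - 72x + 6x^2, P = MC on the upward-sloping part at x* = 12.
TR = 190·12 = 2280. TC = 2085 + 552 = 2637. Profit = 2280 − 2637 = -€357.
Shutting down would mean losing the fixed cost of €2085, so operating at a loss of €357 is better by €1728.

Profit = -€357 at x = 12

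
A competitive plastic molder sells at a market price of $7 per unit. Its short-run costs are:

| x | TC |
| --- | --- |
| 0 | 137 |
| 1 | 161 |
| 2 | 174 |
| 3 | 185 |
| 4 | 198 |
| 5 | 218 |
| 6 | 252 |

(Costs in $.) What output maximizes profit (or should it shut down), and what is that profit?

Tabulate TR − TC: x=0: -137; x=1: -154; x=2: -160; x=3: -164; x=4: -170; x=5: -183; x=6: -210.
Profit is highest at x = 0. Equivalently, the lowest AVC in the table is 61/4 ≈ $15.25 at x = 4, and P = $7 falls below it — price never covers variable cost, so the firm shuts down and loses only its fixed cost.

x = 0 (shut down); profit = -$137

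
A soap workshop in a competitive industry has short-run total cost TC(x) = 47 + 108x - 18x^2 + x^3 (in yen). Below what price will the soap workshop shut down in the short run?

¥27 per unit

Short-run supply begins at min AVC. From VC = 108x - 18x^2 + x^3, AVC = 108 - 18x + x^2.
dAVC/dx = -18 + 2x = 0 gives x = 9. min AVC = 108 - 18·9 + 9^2 = 27.
The firm shuts down for any P below ¥27.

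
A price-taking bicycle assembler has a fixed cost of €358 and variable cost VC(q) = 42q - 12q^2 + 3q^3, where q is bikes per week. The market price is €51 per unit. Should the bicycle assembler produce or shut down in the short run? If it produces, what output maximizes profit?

Produce at q = 3

Strip out fixed cost: VC = 42q - 12q^2 + 3q^3. Then AVC = 42 - 12q + 3q^2 and MC = 42 - 24q + 9q^2.
The AVC parabola has its vertex at q = 12/6 = 2, where AVC = 42 - 12·2 + 3·2^2 = €30.
Because €51 ≥ €30, revenue can cover variable cost; the firm operates.
P = MC gives -9 - 24q + 9q^2 = 0, with roots -1/3 and 3. Take the larger (rising MC): q* = 3.
Check: AVC at q = 3 is €33 ≤ P, so revenue covers variable cost.
Profit = P·q − TC = 51·3 − 457 = -€304, a loss, but smaller than the €358 fixed cost the firm would lose by shutting down.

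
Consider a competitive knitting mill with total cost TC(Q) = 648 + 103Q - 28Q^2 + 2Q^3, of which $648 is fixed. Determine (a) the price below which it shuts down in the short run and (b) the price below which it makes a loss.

Shutdown price = $5; break-even price = $85

Shutdown price = min AVC. AVC = 103 - 28Q + 2Q^2, with vertex at Q = 7 and minimum $5.
ATC = 648/Q + 103 - 28Q + 2Q^2. Setting dATC/dQ = −648/Q^2 − 28 + 4Q = 0 gives Q = 9 (since 4·9^3 − 28·9^2 = 648).
min ATC = 648/9 + 103 − 28·9 + 2·9^2 = $85. That is the break-even price.
Between these two prices the firm operates at a loss; above $85 it earns a profit.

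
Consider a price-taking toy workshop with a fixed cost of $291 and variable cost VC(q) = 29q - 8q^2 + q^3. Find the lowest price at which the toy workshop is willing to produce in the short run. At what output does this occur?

The shutdown price is the minimum of AVC. VC = 29q - 8q^2 + q^3, so AVC = 29 - 8q + q^2.
At the minimum of AVC, MC = AVC. MC = 29 - 16q + 3q^2; setting MC = AVC gives 2q^2 - 8q = 0, so q = 4. min AVC = 13.
So the shutdown price is $13.

$13 per unit, at q = 4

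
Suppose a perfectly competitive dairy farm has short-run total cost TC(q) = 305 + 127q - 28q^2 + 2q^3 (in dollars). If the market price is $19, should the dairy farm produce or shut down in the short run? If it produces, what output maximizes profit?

Shut down

Variable cost is VC = 127q - 28q^2 + 2q^3, so AVC = VC/q = 127 - 28q + 2q^2 and MC = dTC/dq = 127 - 56q + 6q^2.
AVC hits its minimum where MC = AVC, at q = 7, giving min AVC = 127 - 28·7 + 2·7^2 = $29.
P = $19 lies below min AVC = $29; no output level covers variable cost.
The firm minimizes its loss by shutting down and losing only its fixed cost of $305.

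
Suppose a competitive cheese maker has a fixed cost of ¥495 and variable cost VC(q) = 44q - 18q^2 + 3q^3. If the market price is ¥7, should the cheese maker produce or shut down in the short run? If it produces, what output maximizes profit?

Shut down

Strip out fixed cost: VC = 44q - 18q^2 + 3q^3. Then AVC = 44 - 18q + 3q^2 and MC = 44 - 36q + 9q^2.
The AVC parabola has its vertex at q = 18/6 = 3, where AVC = 44 - 18·3 + 3·3^2 = ¥17.
P = ¥7 lies below min AVC = ¥17; no output level covers variable cost.
The firm minimizes its loss by shutting down and losing only its fixed cost of ¥495.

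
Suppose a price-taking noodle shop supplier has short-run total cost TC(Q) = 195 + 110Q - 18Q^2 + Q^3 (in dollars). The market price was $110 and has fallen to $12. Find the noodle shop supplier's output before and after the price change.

AVC = 110 - 18Q + Q^2, minimized at Q = 9 where min AVC = $29. MC = 110 - 36Q + 3Q^2.
At P = $110 ≥ min AVC, set P = MC on the rising branch: Q = 12.
At P = $12 < min AVC = $29, price no longer covers variable cost at any output, so the firm shuts down: Q = 0.

Output falls from 12 to 0 (the firm shuts down)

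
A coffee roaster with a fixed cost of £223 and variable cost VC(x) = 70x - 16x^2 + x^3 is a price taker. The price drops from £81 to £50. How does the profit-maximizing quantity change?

MC = 70 - 32x + 3x^2; the shutdown threshold is min AVC = £6 (at x = 8).
At P = £81 ≥ min AVC, set P = MC on the rising branch: x = 11.
At P = £50 ≥ min AVC, set P = MC: x = 10. The firm stays open but cuts output.

Output falls from 11 to 10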